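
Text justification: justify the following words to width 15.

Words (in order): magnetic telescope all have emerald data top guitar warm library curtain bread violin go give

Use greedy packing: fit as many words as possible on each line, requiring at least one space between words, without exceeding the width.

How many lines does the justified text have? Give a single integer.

Line 1: ['magnetic'] (min_width=8, slack=7)
Line 2: ['telescope', 'all'] (min_width=13, slack=2)
Line 3: ['have', 'emerald'] (min_width=12, slack=3)
Line 4: ['data', 'top', 'guitar'] (min_width=15, slack=0)
Line 5: ['warm', 'library'] (min_width=12, slack=3)
Line 6: ['curtain', 'bread'] (min_width=13, slack=2)
Line 7: ['violin', 'go', 'give'] (min_width=14, slack=1)
Total lines: 7

Answer: 7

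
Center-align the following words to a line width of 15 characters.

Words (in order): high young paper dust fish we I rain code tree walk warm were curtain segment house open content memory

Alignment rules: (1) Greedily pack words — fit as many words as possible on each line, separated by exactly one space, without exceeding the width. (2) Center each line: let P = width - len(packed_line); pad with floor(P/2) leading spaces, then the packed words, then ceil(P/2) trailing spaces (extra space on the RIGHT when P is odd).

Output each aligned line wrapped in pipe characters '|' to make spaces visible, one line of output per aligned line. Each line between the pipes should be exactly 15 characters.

Answer: |  high young   |
|paper dust fish|
|we I rain code |
|tree walk warm |
| were curtain  |
| segment house |
| open content  |
|    memory     |

Derivation:
Line 1: ['high', 'young'] (min_width=10, slack=5)
Line 2: ['paper', 'dust', 'fish'] (min_width=15, slack=0)
Line 3: ['we', 'I', 'rain', 'code'] (min_width=14, slack=1)
Line 4: ['tree', 'walk', 'warm'] (min_width=14, slack=1)
Line 5: ['were', 'curtain'] (min_width=12, slack=3)
Line 6: ['segment', 'house'] (min_width=13, slack=2)
Line 7: ['open', 'content'] (min_width=12, slack=3)
Line 8: ['memory'] (min_width=6, slack=9)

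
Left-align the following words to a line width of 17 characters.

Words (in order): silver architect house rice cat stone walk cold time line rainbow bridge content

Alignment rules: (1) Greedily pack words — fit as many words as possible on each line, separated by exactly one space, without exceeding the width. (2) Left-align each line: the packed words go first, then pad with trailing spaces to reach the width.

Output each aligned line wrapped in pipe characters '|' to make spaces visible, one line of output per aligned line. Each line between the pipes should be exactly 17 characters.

Answer: |silver architect |
|house rice cat   |
|stone walk cold  |
|time line rainbow|
|bridge content   |

Derivation:
Line 1: ['silver', 'architect'] (min_width=16, slack=1)
Line 2: ['house', 'rice', 'cat'] (min_width=14, slack=3)
Line 3: ['stone', 'walk', 'cold'] (min_width=15, slack=2)
Line 4: ['time', 'line', 'rainbow'] (min_width=17, slack=0)
Line 5: ['bridge', 'content'] (min_width=14, slack=3)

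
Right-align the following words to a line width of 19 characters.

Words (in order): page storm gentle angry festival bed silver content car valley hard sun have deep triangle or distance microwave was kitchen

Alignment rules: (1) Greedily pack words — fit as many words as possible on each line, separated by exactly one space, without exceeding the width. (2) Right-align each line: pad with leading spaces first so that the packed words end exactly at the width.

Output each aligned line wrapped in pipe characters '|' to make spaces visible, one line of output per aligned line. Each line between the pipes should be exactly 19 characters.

Answer: |  page storm gentle|
| angry festival bed|
| silver content car|
|    valley hard sun|
| have deep triangle|
|        or distance|
|      microwave was|
|            kitchen|

Derivation:
Line 1: ['page', 'storm', 'gentle'] (min_width=17, slack=2)
Line 2: ['angry', 'festival', 'bed'] (min_width=18, slack=1)
Line 3: ['silver', 'content', 'car'] (min_width=18, slack=1)
Line 4: ['valley', 'hard', 'sun'] (min_width=15, slack=4)
Line 5: ['have', 'deep', 'triangle'] (min_width=18, slack=1)
Line 6: ['or', 'distance'] (min_width=11, slack=8)
Line 7: ['microwave', 'was'] (min_width=13, slack=6)
Line 8: ['kitchen'] (min_width=7, slack=12)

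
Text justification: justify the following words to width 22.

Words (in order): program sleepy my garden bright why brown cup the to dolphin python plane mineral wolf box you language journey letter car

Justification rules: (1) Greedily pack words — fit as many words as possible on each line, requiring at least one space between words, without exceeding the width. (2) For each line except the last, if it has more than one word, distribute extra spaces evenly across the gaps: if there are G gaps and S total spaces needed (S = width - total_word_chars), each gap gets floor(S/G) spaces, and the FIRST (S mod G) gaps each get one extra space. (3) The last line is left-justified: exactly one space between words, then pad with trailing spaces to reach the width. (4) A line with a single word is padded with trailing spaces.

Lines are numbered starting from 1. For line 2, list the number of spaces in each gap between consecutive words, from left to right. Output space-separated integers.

Answer: 4 3

Derivation:
Line 1: ['program', 'sleepy', 'my'] (min_width=17, slack=5)
Line 2: ['garden', 'bright', 'why'] (min_width=17, slack=5)
Line 3: ['brown', 'cup', 'the', 'to'] (min_width=16, slack=6)
Line 4: ['dolphin', 'python', 'plane'] (min_width=20, slack=2)
Line 5: ['mineral', 'wolf', 'box', 'you'] (min_width=20, slack=2)
Line 6: ['language', 'journey'] (min_width=16, slack=6)
Line 7: ['letter', 'car'] (min_width=10, slack=12)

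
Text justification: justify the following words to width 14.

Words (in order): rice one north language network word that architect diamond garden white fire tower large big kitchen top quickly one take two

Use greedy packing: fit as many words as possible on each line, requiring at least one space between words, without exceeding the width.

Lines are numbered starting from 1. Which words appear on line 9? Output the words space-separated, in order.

Line 1: ['rice', 'one', 'north'] (min_width=14, slack=0)
Line 2: ['language'] (min_width=8, slack=6)
Line 3: ['network', 'word'] (min_width=12, slack=2)
Line 4: ['that', 'architect'] (min_width=14, slack=0)
Line 5: ['diamond', 'garden'] (min_width=14, slack=0)
Line 6: ['white', 'fire'] (min_width=10, slack=4)
Line 7: ['tower', 'large'] (min_width=11, slack=3)
Line 8: ['big', 'kitchen'] (min_width=11, slack=3)
Line 9: ['top', 'quickly'] (min_width=11, slack=3)
Line 10: ['one', 'take', 'two'] (min_width=12, slack=2)

Answer: top quickly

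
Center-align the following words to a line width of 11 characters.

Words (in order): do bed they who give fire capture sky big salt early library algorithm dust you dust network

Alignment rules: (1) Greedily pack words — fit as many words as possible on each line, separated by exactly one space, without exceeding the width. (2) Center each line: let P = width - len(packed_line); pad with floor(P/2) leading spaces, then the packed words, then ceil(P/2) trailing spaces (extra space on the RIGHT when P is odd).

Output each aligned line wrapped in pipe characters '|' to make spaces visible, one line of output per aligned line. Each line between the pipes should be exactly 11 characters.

Answer: |do bed they|
| who give  |
|   fire    |
|capture sky|
| big salt  |
|   early   |
|  library  |
| algorithm |
| dust you  |
|   dust    |
|  network  |

Derivation:
Line 1: ['do', 'bed', 'they'] (min_width=11, slack=0)
Line 2: ['who', 'give'] (min_width=8, slack=3)
Line 3: ['fire'] (min_width=4, slack=7)
Line 4: ['capture', 'sky'] (min_width=11, slack=0)
Line 5: ['big', 'salt'] (min_width=8, slack=3)
Line 6: ['early'] (min_width=5, slack=6)
Line 7: ['library'] (min_width=7, slack=4)
Line 8: ['algorithm'] (min_width=9, slack=2)
Line 9: ['dust', 'you'] (min_width=8, slack=3)
Line 10: ['dust'] (min_width=4, slack=7)
Line 11: ['network'] (min_width=7, slack=4)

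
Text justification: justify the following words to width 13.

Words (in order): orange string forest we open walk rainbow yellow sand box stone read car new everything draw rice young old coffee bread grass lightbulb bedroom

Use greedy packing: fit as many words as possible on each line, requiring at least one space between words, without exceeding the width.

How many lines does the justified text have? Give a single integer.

Line 1: ['orange', 'string'] (min_width=13, slack=0)
Line 2: ['forest', 'we'] (min_width=9, slack=4)
Line 3: ['open', 'walk'] (min_width=9, slack=4)
Line 4: ['rainbow'] (min_width=7, slack=6)
Line 5: ['yellow', 'sand'] (min_width=11, slack=2)
Line 6: ['box', 'stone'] (min_width=9, slack=4)
Line 7: ['read', 'car', 'new'] (min_width=12, slack=1)
Line 8: ['everything'] (min_width=10, slack=3)
Line 9: ['draw', 'rice'] (min_width=9, slack=4)
Line 10: ['young', 'old'] (min_width=9, slack=4)
Line 11: ['coffee', 'bread'] (min_width=12, slack=1)
Line 12: ['grass'] (min_width=5, slack=8)
Line 13: ['lightbulb'] (min_width=9, slack=4)
Line 14: ['bedroom'] (min_width=7, slack=6)
Total lines: 14

Answer: 14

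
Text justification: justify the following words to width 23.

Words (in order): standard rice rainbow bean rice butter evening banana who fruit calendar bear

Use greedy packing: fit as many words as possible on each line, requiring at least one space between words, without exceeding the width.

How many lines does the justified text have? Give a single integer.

Line 1: ['standard', 'rice', 'rainbow'] (min_width=21, slack=2)
Line 2: ['bean', 'rice', 'butter'] (min_width=16, slack=7)
Line 3: ['evening', 'banana', 'who'] (min_width=18, slack=5)
Line 4: ['fruit', 'calendar', 'bear'] (min_width=19, slack=4)
Total lines: 4

Answer: 4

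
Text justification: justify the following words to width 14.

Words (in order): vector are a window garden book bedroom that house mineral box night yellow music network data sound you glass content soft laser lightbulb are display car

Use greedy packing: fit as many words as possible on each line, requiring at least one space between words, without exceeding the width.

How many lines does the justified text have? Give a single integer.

Answer: 12

Derivation:
Line 1: ['vector', 'are', 'a'] (min_width=12, slack=2)
Line 2: ['window', 'garden'] (min_width=13, slack=1)
Line 3: ['book', 'bedroom'] (min_width=12, slack=2)
Line 4: ['that', 'house'] (min_width=10, slack=4)
Line 5: ['mineral', 'box'] (min_width=11, slack=3)
Line 6: ['night', 'yellow'] (min_width=12, slack=2)
Line 7: ['music', 'network'] (min_width=13, slack=1)
Line 8: ['data', 'sound', 'you'] (min_width=14, slack=0)
Line 9: ['glass', 'content'] (min_width=13, slack=1)
Line 10: ['soft', 'laser'] (min_width=10, slack=4)
Line 11: ['lightbulb', 'are'] (min_width=13, slack=1)
Line 12: ['display', 'car'] (min_width=11, slack=3)
Total lines: 12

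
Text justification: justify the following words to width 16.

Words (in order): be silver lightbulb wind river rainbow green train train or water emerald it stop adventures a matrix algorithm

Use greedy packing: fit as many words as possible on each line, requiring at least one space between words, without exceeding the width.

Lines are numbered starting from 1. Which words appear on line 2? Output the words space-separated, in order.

Answer: lightbulb wind

Derivation:
Line 1: ['be', 'silver'] (min_width=9, slack=7)
Line 2: ['lightbulb', 'wind'] (min_width=14, slack=2)
Line 3: ['river', 'rainbow'] (min_width=13, slack=3)
Line 4: ['green', 'train'] (min_width=11, slack=5)
Line 5: ['train', 'or', 'water'] (min_width=14, slack=2)
Line 6: ['emerald', 'it', 'stop'] (min_width=15, slack=1)
Line 7: ['adventures', 'a'] (min_width=12, slack=4)
Line 8: ['matrix', 'algorithm'] (min_width=16, slack=0)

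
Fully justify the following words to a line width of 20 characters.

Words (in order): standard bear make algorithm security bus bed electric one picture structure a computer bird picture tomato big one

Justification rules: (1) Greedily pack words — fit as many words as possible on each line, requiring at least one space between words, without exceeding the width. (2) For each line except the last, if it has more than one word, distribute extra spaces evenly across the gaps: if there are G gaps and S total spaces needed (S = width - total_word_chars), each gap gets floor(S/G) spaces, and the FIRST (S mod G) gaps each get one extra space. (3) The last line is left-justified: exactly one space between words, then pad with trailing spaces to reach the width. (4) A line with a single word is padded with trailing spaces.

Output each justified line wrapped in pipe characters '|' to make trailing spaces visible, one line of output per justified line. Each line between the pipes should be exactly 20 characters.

Answer: |standard  bear  make|
|algorithm   security|
|bus bed electric one|
|picture  structure a|
|computer        bird|
|picture  tomato  big|
|one                 |

Derivation:
Line 1: ['standard', 'bear', 'make'] (min_width=18, slack=2)
Line 2: ['algorithm', 'security'] (min_width=18, slack=2)
Line 3: ['bus', 'bed', 'electric', 'one'] (min_width=20, slack=0)
Line 4: ['picture', 'structure', 'a'] (min_width=19, slack=1)
Line 5: ['computer', 'bird'] (min_width=13, slack=7)
Line 6: ['picture', 'tomato', 'big'] (min_width=18, slack=2)
Line 7: ['one'] (min_width=3, slack=17)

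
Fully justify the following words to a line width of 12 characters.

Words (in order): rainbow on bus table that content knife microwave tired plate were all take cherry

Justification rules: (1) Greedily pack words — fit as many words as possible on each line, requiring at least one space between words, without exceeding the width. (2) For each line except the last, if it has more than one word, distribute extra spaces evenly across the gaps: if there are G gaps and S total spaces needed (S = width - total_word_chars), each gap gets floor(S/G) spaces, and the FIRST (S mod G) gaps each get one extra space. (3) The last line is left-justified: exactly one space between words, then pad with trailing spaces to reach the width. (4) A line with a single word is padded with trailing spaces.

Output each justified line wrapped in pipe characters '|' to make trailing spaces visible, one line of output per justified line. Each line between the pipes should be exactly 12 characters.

Answer: |rainbow   on|
|bus    table|
|that content|
|knife       |
|microwave   |
|tired  plate|
|were     all|
|take cherry |

Derivation:
Line 1: ['rainbow', 'on'] (min_width=10, slack=2)
Line 2: ['bus', 'table'] (min_width=9, slack=3)
Line 3: ['that', 'content'] (min_width=12, slack=0)
Line 4: ['knife'] (min_width=5, slack=7)
Line 5: ['microwave'] (min_width=9, slack=3)
Line 6: ['tired', 'plate'] (min_width=11, slack=1)
Line 7: ['were', 'all'] (min_width=8, slack=4)
Line 8: ['take', 'cherry'] (min_width=11, slack=1)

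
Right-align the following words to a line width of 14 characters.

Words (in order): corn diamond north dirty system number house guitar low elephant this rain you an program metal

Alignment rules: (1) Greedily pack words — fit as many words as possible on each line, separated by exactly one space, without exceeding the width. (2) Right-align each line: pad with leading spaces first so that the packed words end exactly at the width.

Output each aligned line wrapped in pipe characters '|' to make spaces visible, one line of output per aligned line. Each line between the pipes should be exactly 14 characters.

Answer: |  corn diamond|
|   north dirty|
| system number|
|  house guitar|
|  low elephant|
| this rain you|
|    an program|
|         metal|

Derivation:
Line 1: ['corn', 'diamond'] (min_width=12, slack=2)
Line 2: ['north', 'dirty'] (min_width=11, slack=3)
Line 3: ['system', 'number'] (min_width=13, slack=1)
Line 4: ['house', 'guitar'] (min_width=12, slack=2)
Line 5: ['low', 'elephant'] (min_width=12, slack=2)
Line 6: ['this', 'rain', 'you'] (min_width=13, slack=1)
Line 7: ['an', 'program'] (min_width=10, slack=4)
Line 8: ['metal'] (min_width=5, slack=9)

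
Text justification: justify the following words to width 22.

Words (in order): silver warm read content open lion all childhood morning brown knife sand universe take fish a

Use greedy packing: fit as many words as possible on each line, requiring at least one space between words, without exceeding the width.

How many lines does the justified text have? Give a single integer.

Line 1: ['silver', 'warm', 'read'] (min_width=16, slack=6)
Line 2: ['content', 'open', 'lion', 'all'] (min_width=21, slack=1)
Line 3: ['childhood', 'morning'] (min_width=17, slack=5)
Line 4: ['brown', 'knife', 'sand'] (min_width=16, slack=6)
Line 5: ['universe', 'take', 'fish', 'a'] (min_width=20, slack=2)
Total lines: 5

Answer: 5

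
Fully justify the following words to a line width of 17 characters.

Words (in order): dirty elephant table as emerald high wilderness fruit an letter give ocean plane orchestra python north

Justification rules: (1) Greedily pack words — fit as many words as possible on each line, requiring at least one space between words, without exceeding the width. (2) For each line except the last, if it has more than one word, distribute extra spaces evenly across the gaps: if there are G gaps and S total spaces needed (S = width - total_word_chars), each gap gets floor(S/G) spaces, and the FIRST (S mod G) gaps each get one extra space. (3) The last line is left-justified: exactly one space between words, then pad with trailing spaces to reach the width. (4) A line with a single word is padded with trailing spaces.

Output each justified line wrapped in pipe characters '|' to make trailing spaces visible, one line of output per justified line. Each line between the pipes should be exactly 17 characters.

Answer: |dirty    elephant|
|table  as emerald|
|high   wilderness|
|fruit  an  letter|
|give  ocean plane|
|orchestra  python|
|north            |

Derivation:
Line 1: ['dirty', 'elephant'] (min_width=14, slack=3)
Line 2: ['table', 'as', 'emerald'] (min_width=16, slack=1)
Line 3: ['high', 'wilderness'] (min_width=15, slack=2)
Line 4: ['fruit', 'an', 'letter'] (min_width=15, slack=2)
Line 5: ['give', 'ocean', 'plane'] (min_width=16, slack=1)
Line 6: ['orchestra', 'python'] (min_width=16, slack=1)
Line 7: ['north'] (min_width=5, slack=12)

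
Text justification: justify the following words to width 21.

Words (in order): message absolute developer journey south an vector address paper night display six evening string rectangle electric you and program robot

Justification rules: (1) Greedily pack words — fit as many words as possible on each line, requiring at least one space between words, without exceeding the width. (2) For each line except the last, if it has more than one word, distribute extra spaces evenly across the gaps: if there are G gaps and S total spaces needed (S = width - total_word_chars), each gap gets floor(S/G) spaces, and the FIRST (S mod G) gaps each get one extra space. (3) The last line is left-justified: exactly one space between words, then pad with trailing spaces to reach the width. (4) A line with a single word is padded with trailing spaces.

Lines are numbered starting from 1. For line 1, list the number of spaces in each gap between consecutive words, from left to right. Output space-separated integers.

Answer: 6

Derivation:
Line 1: ['message', 'absolute'] (min_width=16, slack=5)
Line 2: ['developer', 'journey'] (min_width=17, slack=4)
Line 3: ['south', 'an', 'vector'] (min_width=15, slack=6)
Line 4: ['address', 'paper', 'night'] (min_width=19, slack=2)
Line 5: ['display', 'six', 'evening'] (min_width=19, slack=2)
Line 6: ['string', 'rectangle'] (min_width=16, slack=5)
Line 7: ['electric', 'you', 'and'] (min_width=16, slack=5)
Line 8: ['program', 'robot'] (min_width=13, slack=8)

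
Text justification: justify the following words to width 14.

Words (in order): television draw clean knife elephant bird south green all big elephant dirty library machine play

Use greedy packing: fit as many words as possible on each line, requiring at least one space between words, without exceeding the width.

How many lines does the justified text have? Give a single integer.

Answer: 8

Derivation:
Line 1: ['television'] (min_width=10, slack=4)
Line 2: ['draw', 'clean'] (min_width=10, slack=4)
Line 3: ['knife', 'elephant'] (min_width=14, slack=0)
Line 4: ['bird', 'south'] (min_width=10, slack=4)
Line 5: ['green', 'all', 'big'] (min_width=13, slack=1)
Line 6: ['elephant', 'dirty'] (min_width=14, slack=0)
Line 7: ['library'] (min_width=7, slack=7)
Line 8: ['machine', 'play'] (min_width=12, slack=2)
Total lines: 8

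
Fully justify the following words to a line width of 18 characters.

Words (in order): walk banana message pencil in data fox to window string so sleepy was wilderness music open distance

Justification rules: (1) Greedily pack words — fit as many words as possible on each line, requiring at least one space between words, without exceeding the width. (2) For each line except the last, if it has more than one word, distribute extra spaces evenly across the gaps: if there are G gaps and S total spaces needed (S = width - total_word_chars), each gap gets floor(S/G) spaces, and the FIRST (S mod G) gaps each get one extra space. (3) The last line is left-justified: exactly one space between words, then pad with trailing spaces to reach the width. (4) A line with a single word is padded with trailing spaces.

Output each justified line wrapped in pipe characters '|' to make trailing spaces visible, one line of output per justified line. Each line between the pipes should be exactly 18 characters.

Answer: |walk        banana|
|message  pencil in|
|data fox to window|
|string  so  sleepy|
|was     wilderness|
|music         open|
|distance          |

Derivation:
Line 1: ['walk', 'banana'] (min_width=11, slack=7)
Line 2: ['message', 'pencil', 'in'] (min_width=17, slack=1)
Line 3: ['data', 'fox', 'to', 'window'] (min_width=18, slack=0)
Line 4: ['string', 'so', 'sleepy'] (min_width=16, slack=2)
Line 5: ['was', 'wilderness'] (min_width=14, slack=4)
Line 6: ['music', 'open'] (min_width=10, slack=8)
Line 7: ['distance'] (min_width=8, slack=10)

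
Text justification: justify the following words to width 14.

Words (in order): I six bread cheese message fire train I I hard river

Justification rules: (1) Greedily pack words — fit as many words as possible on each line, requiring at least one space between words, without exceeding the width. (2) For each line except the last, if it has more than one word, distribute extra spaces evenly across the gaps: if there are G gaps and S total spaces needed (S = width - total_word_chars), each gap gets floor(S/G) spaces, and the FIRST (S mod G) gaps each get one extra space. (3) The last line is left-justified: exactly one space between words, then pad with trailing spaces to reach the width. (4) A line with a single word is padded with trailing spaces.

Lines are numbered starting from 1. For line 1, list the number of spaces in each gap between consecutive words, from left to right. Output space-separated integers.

Answer: 3 2

Derivation:
Line 1: ['I', 'six', 'bread'] (min_width=11, slack=3)
Line 2: ['cheese', 'message'] (min_width=14, slack=0)
Line 3: ['fire', 'train', 'I', 'I'] (min_width=14, slack=0)
Line 4: ['hard', 'river'] (min_width=10, slack=4)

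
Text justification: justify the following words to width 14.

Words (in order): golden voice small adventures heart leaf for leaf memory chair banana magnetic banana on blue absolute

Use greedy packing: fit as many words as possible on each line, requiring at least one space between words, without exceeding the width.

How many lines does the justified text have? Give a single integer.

Line 1: ['golden', 'voice'] (min_width=12, slack=2)
Line 2: ['small'] (min_width=5, slack=9)
Line 3: ['adventures'] (min_width=10, slack=4)
Line 4: ['heart', 'leaf', 'for'] (min_width=14, slack=0)
Line 5: ['leaf', 'memory'] (min_width=11, slack=3)
Line 6: ['chair', 'banana'] (min_width=12, slack=2)
Line 7: ['magnetic'] (min_width=8, slack=6)
Line 8: ['banana', 'on', 'blue'] (min_width=14, slack=0)
Line 9: ['absolute'] (min_width=8, slack=6)
Total lines: 9

Answer: 9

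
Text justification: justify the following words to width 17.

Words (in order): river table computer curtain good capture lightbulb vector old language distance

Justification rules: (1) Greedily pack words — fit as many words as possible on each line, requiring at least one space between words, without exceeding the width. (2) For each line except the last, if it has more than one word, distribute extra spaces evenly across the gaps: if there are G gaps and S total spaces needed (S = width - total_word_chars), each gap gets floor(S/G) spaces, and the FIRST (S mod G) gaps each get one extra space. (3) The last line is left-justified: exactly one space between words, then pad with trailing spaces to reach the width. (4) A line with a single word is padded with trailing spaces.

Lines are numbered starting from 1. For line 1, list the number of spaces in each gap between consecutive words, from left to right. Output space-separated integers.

Line 1: ['river', 'table'] (min_width=11, slack=6)
Line 2: ['computer', 'curtain'] (min_width=16, slack=1)
Line 3: ['good', 'capture'] (min_width=12, slack=5)
Line 4: ['lightbulb', 'vector'] (min_width=16, slack=1)
Line 5: ['old', 'language'] (min_width=12, slack=5)
Line 6: ['distance'] (min_width=8, slack=9)

Answer: 7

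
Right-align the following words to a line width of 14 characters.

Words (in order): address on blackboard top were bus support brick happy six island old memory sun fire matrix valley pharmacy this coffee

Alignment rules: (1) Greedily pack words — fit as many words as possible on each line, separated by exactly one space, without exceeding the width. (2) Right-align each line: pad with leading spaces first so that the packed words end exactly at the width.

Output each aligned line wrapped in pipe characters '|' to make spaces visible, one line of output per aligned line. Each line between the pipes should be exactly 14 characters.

Line 1: ['address', 'on'] (min_width=10, slack=4)
Line 2: ['blackboard', 'top'] (min_width=14, slack=0)
Line 3: ['were', 'bus'] (min_width=8, slack=6)
Line 4: ['support', 'brick'] (min_width=13, slack=1)
Line 5: ['happy', 'six'] (min_width=9, slack=5)
Line 6: ['island', 'old'] (min_width=10, slack=4)
Line 7: ['memory', 'sun'] (min_width=10, slack=4)
Line 8: ['fire', 'matrix'] (min_width=11, slack=3)
Line 9: ['valley'] (min_width=6, slack=8)
Line 10: ['pharmacy', 'this'] (min_width=13, slack=1)
Line 11: ['coffee'] (min_width=6, slack=8)

Answer: |    address on|
|blackboard top|
|      were bus|
| support brick|
|     happy six|
|    island old|
|    memory sun|
|   fire matrix|
|        valley|
| pharmacy this|
|        coffee|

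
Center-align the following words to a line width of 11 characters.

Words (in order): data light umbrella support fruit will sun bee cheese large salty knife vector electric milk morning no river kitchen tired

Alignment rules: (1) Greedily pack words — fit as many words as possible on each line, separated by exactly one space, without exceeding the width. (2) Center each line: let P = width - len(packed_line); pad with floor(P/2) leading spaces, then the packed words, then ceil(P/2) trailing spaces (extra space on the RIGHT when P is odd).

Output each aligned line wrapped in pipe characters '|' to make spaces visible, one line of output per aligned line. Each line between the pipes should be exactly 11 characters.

Line 1: ['data', 'light'] (min_width=10, slack=1)
Line 2: ['umbrella'] (min_width=8, slack=3)
Line 3: ['support'] (min_width=7, slack=4)
Line 4: ['fruit', 'will'] (min_width=10, slack=1)
Line 5: ['sun', 'bee'] (min_width=7, slack=4)
Line 6: ['cheese'] (min_width=6, slack=5)
Line 7: ['large', 'salty'] (min_width=11, slack=0)
Line 8: ['knife'] (min_width=5, slack=6)
Line 9: ['vector'] (min_width=6, slack=5)
Line 10: ['electric'] (min_width=8, slack=3)
Line 11: ['milk'] (min_width=4, slack=7)
Line 12: ['morning', 'no'] (min_width=10, slack=1)
Line 13: ['river'] (min_width=5, slack=6)
Line 14: ['kitchen'] (min_width=7, slack=4)
Line 15: ['tired'] (min_width=5, slack=6)

Answer: |data light |
| umbrella  |
|  support  |
|fruit will |
|  sun bee  |
|  cheese   |
|large salty|
|   knife   |
|  vector   |
| electric  |
|   milk    |
|morning no |
|   river   |
|  kitchen  |
|   tired   |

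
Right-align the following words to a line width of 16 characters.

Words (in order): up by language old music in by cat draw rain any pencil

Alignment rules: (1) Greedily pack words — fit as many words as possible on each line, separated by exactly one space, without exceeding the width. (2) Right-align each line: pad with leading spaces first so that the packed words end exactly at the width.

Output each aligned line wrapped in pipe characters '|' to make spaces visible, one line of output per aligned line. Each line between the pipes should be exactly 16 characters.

Line 1: ['up', 'by', 'language'] (min_width=14, slack=2)
Line 2: ['old', 'music', 'in', 'by'] (min_width=15, slack=1)
Line 3: ['cat', 'draw', 'rain'] (min_width=13, slack=3)
Line 4: ['any', 'pencil'] (min_width=10, slack=6)

Answer: |  up by language|
| old music in by|
|   cat draw rain|
|      any pencil|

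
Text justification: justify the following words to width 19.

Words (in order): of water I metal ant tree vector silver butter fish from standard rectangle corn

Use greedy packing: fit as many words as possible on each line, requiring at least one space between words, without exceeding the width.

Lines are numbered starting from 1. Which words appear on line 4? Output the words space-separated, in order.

Answer: from standard

Derivation:
Line 1: ['of', 'water', 'I', 'metal'] (min_width=16, slack=3)
Line 2: ['ant', 'tree', 'vector'] (min_width=15, slack=4)
Line 3: ['silver', 'butter', 'fish'] (min_width=18, slack=1)
Line 4: ['from', 'standard'] (min_width=13, slack=6)
Line 5: ['rectangle', 'corn'] (min_width=14, slack=5)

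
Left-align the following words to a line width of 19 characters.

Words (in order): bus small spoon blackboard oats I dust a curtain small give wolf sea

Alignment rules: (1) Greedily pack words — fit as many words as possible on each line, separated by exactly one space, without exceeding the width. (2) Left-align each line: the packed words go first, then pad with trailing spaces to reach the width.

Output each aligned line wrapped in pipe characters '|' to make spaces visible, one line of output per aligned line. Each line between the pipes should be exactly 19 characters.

Line 1: ['bus', 'small', 'spoon'] (min_width=15, slack=4)
Line 2: ['blackboard', 'oats', 'I'] (min_width=17, slack=2)
Line 3: ['dust', 'a', 'curtain'] (min_width=14, slack=5)
Line 4: ['small', 'give', 'wolf', 'sea'] (min_width=19, slack=0)

Answer: |bus small spoon    |
|blackboard oats I  |
|dust a curtain     |
|small give wolf sea|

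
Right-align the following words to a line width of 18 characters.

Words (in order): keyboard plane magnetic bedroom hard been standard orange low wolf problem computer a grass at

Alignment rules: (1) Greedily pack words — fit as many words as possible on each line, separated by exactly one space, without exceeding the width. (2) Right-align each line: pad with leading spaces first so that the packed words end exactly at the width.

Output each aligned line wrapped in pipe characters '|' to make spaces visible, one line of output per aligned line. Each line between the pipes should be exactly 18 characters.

Line 1: ['keyboard', 'plane'] (min_width=14, slack=4)
Line 2: ['magnetic', 'bedroom'] (min_width=16, slack=2)
Line 3: ['hard', 'been', 'standard'] (min_width=18, slack=0)
Line 4: ['orange', 'low', 'wolf'] (min_width=15, slack=3)
Line 5: ['problem', 'computer', 'a'] (min_width=18, slack=0)
Line 6: ['grass', 'at'] (min_width=8, slack=10)

Answer: |    keyboard plane|
|  magnetic bedroom|
|hard been standard|
|   orange low wolf|
|problem computer a|
|          grass at|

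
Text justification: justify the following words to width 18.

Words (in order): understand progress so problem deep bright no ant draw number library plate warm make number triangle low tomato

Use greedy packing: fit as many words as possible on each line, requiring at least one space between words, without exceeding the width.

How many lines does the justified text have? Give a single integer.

Line 1: ['understand'] (min_width=10, slack=8)
Line 2: ['progress', 'so'] (min_width=11, slack=7)
Line 3: ['problem', 'deep'] (min_width=12, slack=6)
Line 4: ['bright', 'no', 'ant', 'draw'] (min_width=18, slack=0)
Line 5: ['number', 'library'] (min_width=14, slack=4)
Line 6: ['plate', 'warm', 'make'] (min_width=15, slack=3)
Line 7: ['number', 'triangle'] (min_width=15, slack=3)
Line 8: ['low', 'tomato'] (min_width=10, slack=8)
Total lines: 8

Answer: 8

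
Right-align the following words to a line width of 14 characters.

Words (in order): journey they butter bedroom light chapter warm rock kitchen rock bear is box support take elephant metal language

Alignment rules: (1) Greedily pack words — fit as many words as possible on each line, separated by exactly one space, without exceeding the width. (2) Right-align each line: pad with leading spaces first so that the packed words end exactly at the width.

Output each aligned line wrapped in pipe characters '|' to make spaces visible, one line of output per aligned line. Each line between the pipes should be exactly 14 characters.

Line 1: ['journey', 'they'] (min_width=12, slack=2)
Line 2: ['butter', 'bedroom'] (min_width=14, slack=0)
Line 3: ['light', 'chapter'] (min_width=13, slack=1)
Line 4: ['warm', 'rock'] (min_width=9, slack=5)
Line 5: ['kitchen', 'rock'] (min_width=12, slack=2)
Line 6: ['bear', 'is', 'box'] (min_width=11, slack=3)
Line 7: ['support', 'take'] (min_width=12, slack=2)
Line 8: ['elephant', 'metal'] (min_width=14, slack=0)
Line 9: ['language'] (min_width=8, slack=6)

Answer: |  journey they|
|butter bedroom|
| light chapter|
|     warm rock|
|  kitchen rock|
|   bear is box|
|  support take|
|elephant metal|
|      language|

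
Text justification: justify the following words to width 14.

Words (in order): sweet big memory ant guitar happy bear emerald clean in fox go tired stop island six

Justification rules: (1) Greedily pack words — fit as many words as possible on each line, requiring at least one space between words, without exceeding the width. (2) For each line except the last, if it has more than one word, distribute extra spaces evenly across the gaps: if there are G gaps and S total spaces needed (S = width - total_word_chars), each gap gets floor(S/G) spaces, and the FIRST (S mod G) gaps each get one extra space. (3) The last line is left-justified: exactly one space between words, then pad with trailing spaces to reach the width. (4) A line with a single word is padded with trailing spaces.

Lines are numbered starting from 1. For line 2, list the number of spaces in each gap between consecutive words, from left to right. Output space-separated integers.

Answer: 5

Derivation:
Line 1: ['sweet', 'big'] (min_width=9, slack=5)
Line 2: ['memory', 'ant'] (min_width=10, slack=4)
Line 3: ['guitar', 'happy'] (min_width=12, slack=2)
Line 4: ['bear', 'emerald'] (min_width=12, slack=2)
Line 5: ['clean', 'in', 'fox'] (min_width=12, slack=2)
Line 6: ['go', 'tired', 'stop'] (min_width=13, slack=1)
Line 7: ['island', 'six'] (min_width=10, slack=4)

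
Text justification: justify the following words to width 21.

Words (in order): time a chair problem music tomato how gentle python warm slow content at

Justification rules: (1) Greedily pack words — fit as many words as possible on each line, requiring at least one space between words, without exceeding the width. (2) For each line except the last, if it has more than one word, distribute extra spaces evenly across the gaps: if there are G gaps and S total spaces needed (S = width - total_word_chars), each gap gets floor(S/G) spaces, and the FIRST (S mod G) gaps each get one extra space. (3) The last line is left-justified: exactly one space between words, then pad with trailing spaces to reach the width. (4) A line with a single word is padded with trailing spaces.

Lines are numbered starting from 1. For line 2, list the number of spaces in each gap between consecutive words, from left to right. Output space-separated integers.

Line 1: ['time', 'a', 'chair', 'problem'] (min_width=20, slack=1)
Line 2: ['music', 'tomato', 'how'] (min_width=16, slack=5)
Line 3: ['gentle', 'python', 'warm'] (min_width=18, slack=3)
Line 4: ['slow', 'content', 'at'] (min_width=15, slack=6)

Answer: 4 3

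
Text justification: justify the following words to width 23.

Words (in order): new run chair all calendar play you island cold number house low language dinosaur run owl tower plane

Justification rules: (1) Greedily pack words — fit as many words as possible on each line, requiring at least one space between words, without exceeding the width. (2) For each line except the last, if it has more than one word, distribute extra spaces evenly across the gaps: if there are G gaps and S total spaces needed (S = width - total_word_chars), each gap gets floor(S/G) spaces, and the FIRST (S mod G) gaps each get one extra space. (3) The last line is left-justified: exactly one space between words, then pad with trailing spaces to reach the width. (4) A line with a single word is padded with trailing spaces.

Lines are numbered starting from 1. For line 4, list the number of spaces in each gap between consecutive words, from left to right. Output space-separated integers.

Answer: 4 3

Derivation:
Line 1: ['new', 'run', 'chair', 'all'] (min_width=17, slack=6)
Line 2: ['calendar', 'play', 'you'] (min_width=17, slack=6)
Line 3: ['island', 'cold', 'number'] (min_width=18, slack=5)
Line 4: ['house', 'low', 'language'] (min_width=18, slack=5)
Line 5: ['dinosaur', 'run', 'owl', 'tower'] (min_width=22, slack=1)
Line 6: ['plane'] (min_width=5, slack=18)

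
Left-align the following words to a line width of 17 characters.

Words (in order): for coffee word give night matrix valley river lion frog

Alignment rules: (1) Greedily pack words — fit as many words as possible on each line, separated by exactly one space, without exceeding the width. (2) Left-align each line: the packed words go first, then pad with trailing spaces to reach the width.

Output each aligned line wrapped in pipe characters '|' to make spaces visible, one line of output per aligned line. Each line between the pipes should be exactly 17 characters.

Answer: |for coffee word  |
|give night matrix|
|valley river lion|
|frog             |

Derivation:
Line 1: ['for', 'coffee', 'word'] (min_width=15, slack=2)
Line 2: ['give', 'night', 'matrix'] (min_width=17, slack=0)
Line 3: ['valley', 'river', 'lion'] (min_width=17, slack=0)
Line 4: ['frog'] (min_width=4, slack=13)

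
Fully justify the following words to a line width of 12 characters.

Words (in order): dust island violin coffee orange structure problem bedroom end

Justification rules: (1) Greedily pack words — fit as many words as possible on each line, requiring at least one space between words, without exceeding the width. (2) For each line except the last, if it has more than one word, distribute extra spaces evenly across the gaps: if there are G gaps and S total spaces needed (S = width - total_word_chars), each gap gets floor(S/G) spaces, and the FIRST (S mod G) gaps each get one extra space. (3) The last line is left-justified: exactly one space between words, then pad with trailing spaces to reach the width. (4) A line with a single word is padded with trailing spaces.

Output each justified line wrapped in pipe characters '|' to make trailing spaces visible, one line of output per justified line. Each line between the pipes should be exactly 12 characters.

Line 1: ['dust', 'island'] (min_width=11, slack=1)
Line 2: ['violin'] (min_width=6, slack=6)
Line 3: ['coffee'] (min_width=6, slack=6)
Line 4: ['orange'] (min_width=6, slack=6)
Line 5: ['structure'] (min_width=9, slack=3)
Line 6: ['problem'] (min_width=7, slack=5)
Line 7: ['bedroom', 'end'] (min_width=11, slack=1)

Answer: |dust  island|
|violin      |
|coffee      |
|orange      |
|structure   |
|problem     |
|bedroom end |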